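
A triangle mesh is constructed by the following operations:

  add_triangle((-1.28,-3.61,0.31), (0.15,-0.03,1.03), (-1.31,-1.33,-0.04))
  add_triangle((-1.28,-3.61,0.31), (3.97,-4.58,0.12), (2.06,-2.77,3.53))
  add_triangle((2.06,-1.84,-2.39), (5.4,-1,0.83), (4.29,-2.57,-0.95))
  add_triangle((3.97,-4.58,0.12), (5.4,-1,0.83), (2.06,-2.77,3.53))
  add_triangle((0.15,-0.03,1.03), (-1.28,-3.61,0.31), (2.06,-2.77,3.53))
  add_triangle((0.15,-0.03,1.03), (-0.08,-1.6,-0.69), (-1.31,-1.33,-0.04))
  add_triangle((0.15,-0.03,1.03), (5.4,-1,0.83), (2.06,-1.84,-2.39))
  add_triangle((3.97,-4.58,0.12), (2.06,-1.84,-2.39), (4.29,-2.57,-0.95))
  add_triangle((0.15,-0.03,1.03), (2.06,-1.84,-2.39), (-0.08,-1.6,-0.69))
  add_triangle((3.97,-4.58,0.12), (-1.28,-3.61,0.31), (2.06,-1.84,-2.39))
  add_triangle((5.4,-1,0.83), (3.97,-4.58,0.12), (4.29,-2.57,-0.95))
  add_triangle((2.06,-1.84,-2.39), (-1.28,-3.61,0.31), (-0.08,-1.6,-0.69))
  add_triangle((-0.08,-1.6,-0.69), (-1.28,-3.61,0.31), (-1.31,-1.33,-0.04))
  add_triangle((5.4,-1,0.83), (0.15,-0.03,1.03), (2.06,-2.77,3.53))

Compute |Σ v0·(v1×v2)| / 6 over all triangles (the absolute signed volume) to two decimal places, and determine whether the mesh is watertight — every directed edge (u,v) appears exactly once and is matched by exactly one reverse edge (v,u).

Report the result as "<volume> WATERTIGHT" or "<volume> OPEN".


45.29 WATERTIGHT

Per-triangle v0·(v1×v2)/6:
  t1: +0.5034
  t2: +11.5805
  t3: +2.2126
  t4: +12.1731
  t5: +1.5624
  t6: -0.3674
  t7: -1.3272
  t8: +3.4771
  t9: -0.6630
  t10: +8.1298
  t11: +4.7857
  t12: +0.6032
  t13: +0.4626
  t14: +2.1582
Σ = +45.2909 → |volume| = 45.29

Directed edges: 42 total, each appears once with its reverse present → watertight.


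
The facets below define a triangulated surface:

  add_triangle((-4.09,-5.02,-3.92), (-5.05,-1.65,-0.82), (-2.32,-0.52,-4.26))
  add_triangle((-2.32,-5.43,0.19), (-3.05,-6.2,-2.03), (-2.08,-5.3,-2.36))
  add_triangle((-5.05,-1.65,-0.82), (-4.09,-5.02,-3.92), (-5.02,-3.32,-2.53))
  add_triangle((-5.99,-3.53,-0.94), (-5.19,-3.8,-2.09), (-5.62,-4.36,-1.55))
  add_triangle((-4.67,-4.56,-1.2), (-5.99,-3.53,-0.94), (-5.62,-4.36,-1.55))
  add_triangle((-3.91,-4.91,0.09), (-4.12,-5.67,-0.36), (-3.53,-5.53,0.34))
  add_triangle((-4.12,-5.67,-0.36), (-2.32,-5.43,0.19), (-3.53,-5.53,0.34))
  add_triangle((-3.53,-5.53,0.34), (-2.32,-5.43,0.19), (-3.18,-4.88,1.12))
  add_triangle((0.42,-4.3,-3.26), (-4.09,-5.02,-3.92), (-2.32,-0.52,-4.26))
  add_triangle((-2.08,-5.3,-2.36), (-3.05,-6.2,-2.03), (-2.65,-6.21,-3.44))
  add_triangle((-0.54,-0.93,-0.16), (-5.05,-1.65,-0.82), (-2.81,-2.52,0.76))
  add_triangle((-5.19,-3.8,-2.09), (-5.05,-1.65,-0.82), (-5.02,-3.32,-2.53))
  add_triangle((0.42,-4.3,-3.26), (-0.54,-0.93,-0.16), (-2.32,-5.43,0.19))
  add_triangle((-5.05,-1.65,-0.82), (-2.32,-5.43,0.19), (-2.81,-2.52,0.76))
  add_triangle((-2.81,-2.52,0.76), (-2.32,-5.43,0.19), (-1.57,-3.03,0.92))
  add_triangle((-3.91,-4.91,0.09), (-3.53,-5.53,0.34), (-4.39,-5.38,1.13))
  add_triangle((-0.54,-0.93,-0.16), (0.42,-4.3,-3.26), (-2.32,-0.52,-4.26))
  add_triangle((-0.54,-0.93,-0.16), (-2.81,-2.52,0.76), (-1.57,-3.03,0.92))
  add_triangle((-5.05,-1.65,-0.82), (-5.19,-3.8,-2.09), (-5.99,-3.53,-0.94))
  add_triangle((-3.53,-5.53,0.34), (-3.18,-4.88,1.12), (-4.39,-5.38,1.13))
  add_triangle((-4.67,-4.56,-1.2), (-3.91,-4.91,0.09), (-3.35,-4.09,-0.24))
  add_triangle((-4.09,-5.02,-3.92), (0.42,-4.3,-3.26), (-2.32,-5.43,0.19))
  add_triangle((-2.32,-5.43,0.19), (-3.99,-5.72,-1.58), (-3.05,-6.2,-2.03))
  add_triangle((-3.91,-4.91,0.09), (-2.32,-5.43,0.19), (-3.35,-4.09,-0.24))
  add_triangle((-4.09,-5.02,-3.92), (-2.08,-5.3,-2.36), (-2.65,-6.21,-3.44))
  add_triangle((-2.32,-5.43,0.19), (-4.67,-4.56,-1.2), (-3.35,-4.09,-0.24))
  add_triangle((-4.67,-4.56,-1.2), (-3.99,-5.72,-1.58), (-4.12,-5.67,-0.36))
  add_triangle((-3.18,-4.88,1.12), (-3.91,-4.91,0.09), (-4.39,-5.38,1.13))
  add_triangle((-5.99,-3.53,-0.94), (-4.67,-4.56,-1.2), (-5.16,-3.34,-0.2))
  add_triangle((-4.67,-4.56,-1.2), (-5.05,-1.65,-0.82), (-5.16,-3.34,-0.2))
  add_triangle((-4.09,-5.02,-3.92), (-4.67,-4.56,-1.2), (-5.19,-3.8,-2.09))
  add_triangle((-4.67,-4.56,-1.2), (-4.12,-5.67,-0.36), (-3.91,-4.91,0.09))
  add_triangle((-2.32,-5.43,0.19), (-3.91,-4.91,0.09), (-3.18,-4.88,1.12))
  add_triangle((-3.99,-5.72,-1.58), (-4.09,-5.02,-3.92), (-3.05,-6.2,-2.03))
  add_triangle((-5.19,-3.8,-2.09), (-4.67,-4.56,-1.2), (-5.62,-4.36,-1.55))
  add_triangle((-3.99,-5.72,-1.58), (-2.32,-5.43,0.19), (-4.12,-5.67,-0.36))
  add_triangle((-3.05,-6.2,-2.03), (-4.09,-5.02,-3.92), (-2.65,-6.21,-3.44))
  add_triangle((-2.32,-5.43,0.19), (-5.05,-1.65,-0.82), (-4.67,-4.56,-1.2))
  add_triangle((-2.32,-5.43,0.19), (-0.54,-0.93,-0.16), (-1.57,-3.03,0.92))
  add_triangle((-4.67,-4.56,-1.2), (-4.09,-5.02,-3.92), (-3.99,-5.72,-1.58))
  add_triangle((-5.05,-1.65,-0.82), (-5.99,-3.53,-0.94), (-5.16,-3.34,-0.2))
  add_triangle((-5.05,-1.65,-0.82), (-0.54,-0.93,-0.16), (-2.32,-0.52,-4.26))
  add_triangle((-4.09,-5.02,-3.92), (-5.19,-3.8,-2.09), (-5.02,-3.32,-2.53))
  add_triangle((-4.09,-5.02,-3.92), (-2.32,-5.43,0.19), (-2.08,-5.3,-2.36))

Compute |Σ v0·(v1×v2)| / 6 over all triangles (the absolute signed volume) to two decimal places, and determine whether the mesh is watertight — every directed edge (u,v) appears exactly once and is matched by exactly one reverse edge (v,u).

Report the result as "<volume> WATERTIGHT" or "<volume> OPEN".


Per-triangle v0·(v1×v2)/6:
  t1: +12.6921
  t2: +1.2989
  t3: -0.7135
  t4: +0.8401
  t5: +0.7170
  t6: +0.4089
  t7: +0.8149
  t8: +0.8576
  t9: +12.4957
  t10: +0.5051
  t11: -0.8689
  t12: +1.2738
  t13: -0.8336
  t14: +4.0186
  t15: +1.1094
  t16: +0.7581
  t17: -2.6738
  t18: -0.3359
  t19: +1.7090
  t20: +0.6745
  t21: -0.1700
  t22: +14.3702
  t23: +2.4979
  t24: -0.5097
  t25: -0.9468
  t26: -1.0281
  t27: +1.7030
  t28: -0.6851
  t29: +1.2400
  t30: -2.2439
  t31: +3.4352
  t32: +0.8095
  t33: -1.6378
  t34: +3.2569
  t35: +0.5594
  t36: +1.9533
  t37: +3.3080
  t38: +3.1841
  t39: -0.1531
  t40: +3.6299
  t41: +0.7990
  t42: -2.4775
  t43: +1.5898
  t44: -5.1647
Σ = +62.0674 → |volume| = 62.07

Directed edges: 132 total, each appears once with its reverse present → watertight.

62.07 WATERTIGHT


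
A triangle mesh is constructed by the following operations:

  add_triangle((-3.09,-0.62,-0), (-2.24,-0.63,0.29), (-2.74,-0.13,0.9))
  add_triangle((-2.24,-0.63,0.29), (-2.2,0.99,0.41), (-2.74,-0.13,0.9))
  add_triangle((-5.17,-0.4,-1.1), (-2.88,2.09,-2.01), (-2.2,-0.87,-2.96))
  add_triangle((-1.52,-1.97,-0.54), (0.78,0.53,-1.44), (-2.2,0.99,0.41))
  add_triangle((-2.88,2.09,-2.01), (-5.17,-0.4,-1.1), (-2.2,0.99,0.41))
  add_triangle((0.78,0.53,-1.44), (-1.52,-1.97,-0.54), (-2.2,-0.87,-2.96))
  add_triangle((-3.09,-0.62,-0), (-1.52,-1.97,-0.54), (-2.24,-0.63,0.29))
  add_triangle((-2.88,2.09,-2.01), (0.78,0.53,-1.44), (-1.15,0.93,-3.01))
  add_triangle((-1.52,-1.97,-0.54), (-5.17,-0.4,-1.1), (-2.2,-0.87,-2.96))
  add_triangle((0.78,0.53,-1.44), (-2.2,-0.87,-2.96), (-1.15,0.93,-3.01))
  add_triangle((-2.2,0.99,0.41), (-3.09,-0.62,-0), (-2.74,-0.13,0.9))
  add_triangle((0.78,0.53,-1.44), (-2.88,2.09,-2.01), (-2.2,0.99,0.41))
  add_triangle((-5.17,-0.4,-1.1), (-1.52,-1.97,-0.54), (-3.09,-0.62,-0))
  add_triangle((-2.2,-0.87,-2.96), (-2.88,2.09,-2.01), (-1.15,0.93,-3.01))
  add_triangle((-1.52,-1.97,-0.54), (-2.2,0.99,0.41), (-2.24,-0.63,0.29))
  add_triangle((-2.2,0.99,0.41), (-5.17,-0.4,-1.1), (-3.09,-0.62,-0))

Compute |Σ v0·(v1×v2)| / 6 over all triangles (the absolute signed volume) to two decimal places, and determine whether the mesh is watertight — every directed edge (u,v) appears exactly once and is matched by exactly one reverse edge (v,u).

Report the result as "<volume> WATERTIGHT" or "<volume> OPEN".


20.16 WATERTIGHT

Per-triangle v0·(v1×v2)/6:
  t1: +0.1464
  t2: -0.2975
  t3: +5.8086
  t4: -1.5258
  t5: +3.1468
  t6: +1.1273
  t7: +0.2989
  t8: +1.0704
  t9: +3.8469
  t10: +1.1452
  t11: +0.5748
  t12: +0.4458
  t13: +1.1205
  t14: +2.6787
  t15: -0.3704
  t16: +0.9455
Σ = +20.1618 → |volume| = 20.16

Directed edges: 48 total, each appears once with its reverse present → watertight.


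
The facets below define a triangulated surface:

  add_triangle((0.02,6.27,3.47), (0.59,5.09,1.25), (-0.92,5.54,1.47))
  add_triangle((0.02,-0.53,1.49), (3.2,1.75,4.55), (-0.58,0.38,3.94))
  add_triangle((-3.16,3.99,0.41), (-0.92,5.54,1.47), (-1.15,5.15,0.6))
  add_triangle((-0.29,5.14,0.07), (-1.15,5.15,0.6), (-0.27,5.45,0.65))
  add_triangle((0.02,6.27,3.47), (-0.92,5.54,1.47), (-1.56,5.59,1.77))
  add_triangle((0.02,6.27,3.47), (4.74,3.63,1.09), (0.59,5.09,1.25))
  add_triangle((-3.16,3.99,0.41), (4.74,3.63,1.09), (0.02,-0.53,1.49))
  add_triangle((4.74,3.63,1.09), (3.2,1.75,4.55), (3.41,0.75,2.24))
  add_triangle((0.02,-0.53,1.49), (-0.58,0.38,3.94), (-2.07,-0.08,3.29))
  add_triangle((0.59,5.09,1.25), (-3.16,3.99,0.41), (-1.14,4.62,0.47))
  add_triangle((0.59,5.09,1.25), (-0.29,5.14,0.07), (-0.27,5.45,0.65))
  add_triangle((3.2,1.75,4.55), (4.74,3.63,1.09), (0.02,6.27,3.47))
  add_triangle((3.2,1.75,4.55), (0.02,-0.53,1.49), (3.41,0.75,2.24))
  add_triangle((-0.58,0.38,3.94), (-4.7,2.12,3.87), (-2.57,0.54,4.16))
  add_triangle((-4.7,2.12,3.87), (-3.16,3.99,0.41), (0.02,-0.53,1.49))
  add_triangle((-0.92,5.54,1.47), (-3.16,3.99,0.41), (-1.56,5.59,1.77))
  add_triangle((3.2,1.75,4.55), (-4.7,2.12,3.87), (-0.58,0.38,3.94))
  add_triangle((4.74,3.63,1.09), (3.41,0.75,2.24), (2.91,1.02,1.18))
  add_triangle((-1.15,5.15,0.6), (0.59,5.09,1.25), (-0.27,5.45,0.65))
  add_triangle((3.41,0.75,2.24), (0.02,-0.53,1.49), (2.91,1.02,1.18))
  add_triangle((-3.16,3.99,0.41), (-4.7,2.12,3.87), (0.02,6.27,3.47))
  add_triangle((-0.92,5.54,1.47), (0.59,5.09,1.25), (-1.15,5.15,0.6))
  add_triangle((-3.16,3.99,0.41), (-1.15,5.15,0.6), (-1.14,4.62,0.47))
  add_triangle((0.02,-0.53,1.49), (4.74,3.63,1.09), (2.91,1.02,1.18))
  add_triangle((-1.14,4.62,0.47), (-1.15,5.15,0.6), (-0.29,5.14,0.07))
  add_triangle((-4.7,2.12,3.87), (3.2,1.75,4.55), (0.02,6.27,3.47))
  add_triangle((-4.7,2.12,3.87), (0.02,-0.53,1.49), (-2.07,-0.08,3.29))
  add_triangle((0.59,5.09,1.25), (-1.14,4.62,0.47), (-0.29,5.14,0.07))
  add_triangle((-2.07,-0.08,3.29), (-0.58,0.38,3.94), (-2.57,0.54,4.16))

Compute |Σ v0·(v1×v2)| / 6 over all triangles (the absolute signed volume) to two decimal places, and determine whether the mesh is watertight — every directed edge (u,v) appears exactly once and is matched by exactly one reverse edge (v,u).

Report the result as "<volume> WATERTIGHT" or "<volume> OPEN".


87.28 OPEN

Per-triangle v0·(v1×v2)/6:
  t1: +2.4923
  t2: +1.9181
  t3: +1.5910
  t4: +0.4409
  t5: +1.3345
  t6: +7.1916
  t7: -8.0116
  t8: +4.8031
  t9: +0.7640
  t10: -1.2323
  t11: +0.3947
  t12: +20.7645
  t13: +1.6216
  t14: +1.8690
  t15: -2.1319
  t16: +1.0396
  t17: +7.9950
  t18: +0.6388
  t19: +0.5117
  t20: -0.0967
  t21: +17.7855
  t22: +1.0432
  t23: +0.1278
  t24: -1.1981
  t25: +0.0994
  t26: +26.6180
  t27: -0.5492
  t28: -1.1953
  t29: +0.6553
Σ = +87.2844 → |volume| = 87.28

Directed edges: 87 total; 9 unmatched, e.g. (-1.56,5.59,1.77)→(0.02,6.27,3.47) → open.


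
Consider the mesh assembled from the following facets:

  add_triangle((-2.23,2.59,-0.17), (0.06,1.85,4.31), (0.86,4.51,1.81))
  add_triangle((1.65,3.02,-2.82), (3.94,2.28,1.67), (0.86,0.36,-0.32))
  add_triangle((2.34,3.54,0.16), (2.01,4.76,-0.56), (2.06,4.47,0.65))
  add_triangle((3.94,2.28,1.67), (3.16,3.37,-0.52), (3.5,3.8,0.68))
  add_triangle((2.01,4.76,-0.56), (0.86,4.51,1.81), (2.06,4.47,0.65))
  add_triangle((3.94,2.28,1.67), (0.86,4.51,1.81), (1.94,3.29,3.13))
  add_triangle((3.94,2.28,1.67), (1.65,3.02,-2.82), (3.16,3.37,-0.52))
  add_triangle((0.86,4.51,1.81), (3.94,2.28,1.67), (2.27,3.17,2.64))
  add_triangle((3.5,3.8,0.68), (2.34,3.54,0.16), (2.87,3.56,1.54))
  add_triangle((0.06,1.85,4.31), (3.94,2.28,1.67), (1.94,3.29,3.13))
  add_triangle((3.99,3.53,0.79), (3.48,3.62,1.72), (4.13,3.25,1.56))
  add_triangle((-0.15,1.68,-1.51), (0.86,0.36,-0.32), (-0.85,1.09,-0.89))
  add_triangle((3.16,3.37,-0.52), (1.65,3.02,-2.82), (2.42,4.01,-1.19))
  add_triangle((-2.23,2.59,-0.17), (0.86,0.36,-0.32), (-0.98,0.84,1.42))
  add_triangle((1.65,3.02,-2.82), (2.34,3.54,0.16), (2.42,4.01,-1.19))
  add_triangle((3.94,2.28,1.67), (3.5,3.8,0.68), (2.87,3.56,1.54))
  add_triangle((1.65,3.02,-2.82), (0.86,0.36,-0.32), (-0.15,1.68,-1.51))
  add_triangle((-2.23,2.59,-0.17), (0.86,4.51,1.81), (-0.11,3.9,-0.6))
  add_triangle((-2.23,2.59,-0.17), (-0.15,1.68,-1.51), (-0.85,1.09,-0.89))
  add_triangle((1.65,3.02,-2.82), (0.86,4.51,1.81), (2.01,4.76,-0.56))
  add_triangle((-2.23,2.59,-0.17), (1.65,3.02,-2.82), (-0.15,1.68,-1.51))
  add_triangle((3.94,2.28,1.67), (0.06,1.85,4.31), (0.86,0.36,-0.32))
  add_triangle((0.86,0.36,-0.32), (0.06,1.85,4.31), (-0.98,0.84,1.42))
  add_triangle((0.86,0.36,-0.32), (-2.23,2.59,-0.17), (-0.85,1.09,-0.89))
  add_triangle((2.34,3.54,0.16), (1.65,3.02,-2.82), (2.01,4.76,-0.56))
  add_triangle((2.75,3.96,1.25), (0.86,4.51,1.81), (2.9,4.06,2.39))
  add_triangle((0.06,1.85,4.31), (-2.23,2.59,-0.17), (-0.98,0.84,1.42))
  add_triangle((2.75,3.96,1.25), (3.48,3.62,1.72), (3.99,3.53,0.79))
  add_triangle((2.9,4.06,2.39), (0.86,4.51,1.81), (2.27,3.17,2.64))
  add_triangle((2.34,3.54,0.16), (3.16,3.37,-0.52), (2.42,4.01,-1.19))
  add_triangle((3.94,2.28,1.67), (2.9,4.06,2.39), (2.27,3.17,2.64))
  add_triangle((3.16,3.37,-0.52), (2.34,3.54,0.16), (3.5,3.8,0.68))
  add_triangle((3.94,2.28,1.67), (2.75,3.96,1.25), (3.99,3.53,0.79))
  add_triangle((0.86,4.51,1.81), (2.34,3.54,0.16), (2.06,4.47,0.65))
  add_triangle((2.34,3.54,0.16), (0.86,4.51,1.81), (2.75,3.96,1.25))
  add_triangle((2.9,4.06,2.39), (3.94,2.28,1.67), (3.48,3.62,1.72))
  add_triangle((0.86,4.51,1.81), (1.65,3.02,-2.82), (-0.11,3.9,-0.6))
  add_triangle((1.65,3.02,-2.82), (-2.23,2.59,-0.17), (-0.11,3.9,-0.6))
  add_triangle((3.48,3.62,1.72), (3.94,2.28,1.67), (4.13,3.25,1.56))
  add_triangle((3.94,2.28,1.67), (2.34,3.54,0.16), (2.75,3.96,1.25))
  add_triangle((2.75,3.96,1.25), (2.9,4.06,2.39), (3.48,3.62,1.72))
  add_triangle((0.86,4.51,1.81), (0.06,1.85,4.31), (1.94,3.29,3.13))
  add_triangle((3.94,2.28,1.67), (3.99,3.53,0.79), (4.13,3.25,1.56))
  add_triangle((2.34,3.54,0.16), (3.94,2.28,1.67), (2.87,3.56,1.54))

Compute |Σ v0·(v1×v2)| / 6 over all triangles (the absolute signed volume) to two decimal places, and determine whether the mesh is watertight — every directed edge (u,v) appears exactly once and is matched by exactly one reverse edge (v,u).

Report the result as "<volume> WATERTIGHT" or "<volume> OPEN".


49.69 WATERTIGHT

Per-triangle v0·(v1×v2)/6:
  t1: +7.5705
  t2: +1.2464
  t3: +0.7096
  t4: +1.3535
  t5: +1.2945
  t6: +4.0230
  t7: +1.0406
  t8: -2.6586
  t9: +0.6490
  t10: +3.3471
  t11: +0.5440
  t12: -0.0232
  t13: +1.3927
  t14: -0.7121
  t15: -0.1222
  t16: +1.3791
  t17: -0.0283
  t18: +3.6570
  t19: +0.4046
  t20: +1.3464
  t21: +1.1008
  t22: -0.4286
  t23: -0.5003
  t24: -0.4020
  t25: +1.8240
  t26: +1.6826
  t27: +1.5436
  t28: +0.7930
  t29: +1.2334
  t30: +0.8458
  t31: +1.2092
  t32: +0.6715
  t33: -1.4694
  t34: +0.2873
  t35: +1.4658
  t36: +0.8412
  t37: +4.3354
  t38: +3.0446
  t39: +0.3393
  t40: +1.4150
  t41: +0.6761
  t42: +3.9182
  t43: +0.3562
  t44: -1.5018
Σ = +49.6945 → |volume| = 49.69

Directed edges: 132 total, each appears once with its reverse present → watertight.


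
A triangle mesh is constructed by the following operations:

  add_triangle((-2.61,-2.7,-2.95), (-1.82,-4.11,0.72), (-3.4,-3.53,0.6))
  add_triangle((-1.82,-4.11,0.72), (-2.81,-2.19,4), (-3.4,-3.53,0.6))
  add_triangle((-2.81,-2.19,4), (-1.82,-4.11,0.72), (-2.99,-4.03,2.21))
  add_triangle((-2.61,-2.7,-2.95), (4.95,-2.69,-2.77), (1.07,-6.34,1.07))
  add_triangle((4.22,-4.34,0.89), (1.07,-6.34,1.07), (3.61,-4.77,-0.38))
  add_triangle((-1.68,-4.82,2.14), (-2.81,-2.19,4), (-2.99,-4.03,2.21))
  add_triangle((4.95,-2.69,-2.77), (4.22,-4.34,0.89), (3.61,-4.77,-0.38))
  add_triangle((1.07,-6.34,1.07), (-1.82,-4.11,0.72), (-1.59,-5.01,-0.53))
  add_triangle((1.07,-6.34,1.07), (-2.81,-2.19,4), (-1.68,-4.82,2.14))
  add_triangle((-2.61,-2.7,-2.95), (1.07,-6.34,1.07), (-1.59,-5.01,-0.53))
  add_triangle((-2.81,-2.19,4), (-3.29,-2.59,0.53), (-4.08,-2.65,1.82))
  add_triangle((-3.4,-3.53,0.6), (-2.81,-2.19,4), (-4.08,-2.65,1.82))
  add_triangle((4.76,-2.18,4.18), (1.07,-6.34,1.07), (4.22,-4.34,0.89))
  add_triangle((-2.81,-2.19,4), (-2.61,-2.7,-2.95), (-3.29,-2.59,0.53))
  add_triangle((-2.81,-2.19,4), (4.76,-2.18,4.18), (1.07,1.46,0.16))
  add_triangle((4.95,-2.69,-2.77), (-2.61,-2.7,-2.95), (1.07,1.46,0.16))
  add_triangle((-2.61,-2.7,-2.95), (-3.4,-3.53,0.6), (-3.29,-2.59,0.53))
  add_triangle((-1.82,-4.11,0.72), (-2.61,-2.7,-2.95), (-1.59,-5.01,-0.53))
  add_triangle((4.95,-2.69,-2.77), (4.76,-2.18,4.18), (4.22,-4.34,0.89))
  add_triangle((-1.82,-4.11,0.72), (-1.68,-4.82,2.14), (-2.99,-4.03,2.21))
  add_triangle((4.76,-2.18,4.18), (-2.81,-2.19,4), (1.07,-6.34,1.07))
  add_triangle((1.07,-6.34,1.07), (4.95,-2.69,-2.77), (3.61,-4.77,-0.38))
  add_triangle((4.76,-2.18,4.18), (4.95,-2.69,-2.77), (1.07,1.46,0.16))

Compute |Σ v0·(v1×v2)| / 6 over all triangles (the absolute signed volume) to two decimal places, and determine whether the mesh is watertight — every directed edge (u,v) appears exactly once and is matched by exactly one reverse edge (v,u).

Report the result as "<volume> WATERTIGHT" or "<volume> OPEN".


Per-triangle v0·(v1×v2)/6:
  t1: +4.2891
  t2: +4.5734
  t3: -1.0902
  t4: +26.6234
  t5: +4.8340
  t6: +3.1642
  t7: +4.7635
  t8: +3.7214
  t9: +5.1084
  t10: +4.3088
  t11: -1.0789
  t12: +2.6958
  t13: +13.3170
  t14: -1.2143
  t15: +7.8551
  t16: +4.8503
  t17: +1.5957
  t18: +2.8376
  t19: +12.6469
  t20: +1.5380
  t21: +29.6563
  t22: +3.9258
  t23: +11.2716
Σ = +150.1928 → |volume| = 150.19

Directed edges: 69 total; 9 unmatched, e.g. (1.07,-6.34,1.07)→(-1.82,-4.11,0.72) → open.

150.19 OPEN


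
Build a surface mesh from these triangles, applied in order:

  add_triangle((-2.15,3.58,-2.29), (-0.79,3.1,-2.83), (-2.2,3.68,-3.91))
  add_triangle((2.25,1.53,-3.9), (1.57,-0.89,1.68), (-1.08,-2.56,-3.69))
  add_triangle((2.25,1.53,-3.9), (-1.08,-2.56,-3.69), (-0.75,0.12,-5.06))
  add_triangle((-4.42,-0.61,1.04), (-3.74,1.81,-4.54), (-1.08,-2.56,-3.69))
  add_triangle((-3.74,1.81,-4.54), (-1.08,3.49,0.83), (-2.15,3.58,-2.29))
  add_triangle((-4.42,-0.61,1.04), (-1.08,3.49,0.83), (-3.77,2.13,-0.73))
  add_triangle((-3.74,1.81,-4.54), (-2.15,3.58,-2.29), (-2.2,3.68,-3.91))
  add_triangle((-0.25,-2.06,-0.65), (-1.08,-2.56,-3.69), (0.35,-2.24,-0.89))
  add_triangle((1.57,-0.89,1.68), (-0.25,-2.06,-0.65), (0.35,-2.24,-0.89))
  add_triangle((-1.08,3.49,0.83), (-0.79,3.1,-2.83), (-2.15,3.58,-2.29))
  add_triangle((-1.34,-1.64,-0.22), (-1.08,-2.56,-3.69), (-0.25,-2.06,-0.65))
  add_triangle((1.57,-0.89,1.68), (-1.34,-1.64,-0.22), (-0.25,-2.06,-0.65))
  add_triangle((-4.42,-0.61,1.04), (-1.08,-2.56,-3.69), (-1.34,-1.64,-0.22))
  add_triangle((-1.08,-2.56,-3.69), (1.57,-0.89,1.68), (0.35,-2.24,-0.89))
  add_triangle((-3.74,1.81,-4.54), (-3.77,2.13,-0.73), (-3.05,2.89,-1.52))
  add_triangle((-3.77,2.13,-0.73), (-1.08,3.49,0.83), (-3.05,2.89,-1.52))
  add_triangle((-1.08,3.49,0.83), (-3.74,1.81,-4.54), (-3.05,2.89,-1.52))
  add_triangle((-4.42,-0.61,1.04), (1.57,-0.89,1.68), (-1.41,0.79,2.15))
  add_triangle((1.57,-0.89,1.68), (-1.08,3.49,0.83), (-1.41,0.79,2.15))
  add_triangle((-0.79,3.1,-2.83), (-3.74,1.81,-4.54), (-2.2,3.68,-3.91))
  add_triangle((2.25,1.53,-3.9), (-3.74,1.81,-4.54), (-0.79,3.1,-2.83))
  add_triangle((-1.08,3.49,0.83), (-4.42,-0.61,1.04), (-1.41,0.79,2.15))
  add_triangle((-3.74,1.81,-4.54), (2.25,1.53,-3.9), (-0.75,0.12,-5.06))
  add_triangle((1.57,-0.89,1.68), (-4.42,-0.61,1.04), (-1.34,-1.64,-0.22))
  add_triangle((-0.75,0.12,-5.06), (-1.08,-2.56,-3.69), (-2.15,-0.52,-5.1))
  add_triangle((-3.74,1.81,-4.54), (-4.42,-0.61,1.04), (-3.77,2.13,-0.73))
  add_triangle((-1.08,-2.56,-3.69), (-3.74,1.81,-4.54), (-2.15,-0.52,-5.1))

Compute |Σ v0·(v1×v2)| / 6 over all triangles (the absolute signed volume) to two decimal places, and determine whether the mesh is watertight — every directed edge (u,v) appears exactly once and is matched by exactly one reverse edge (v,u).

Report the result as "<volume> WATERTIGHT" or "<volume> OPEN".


Per-triangle v0·(v1×v2)/6:
  t1: +0.9899
  t2: +7.0962
  t3: +5.6681
  t4: +16.3849
  t5: +2.7974
  t6: +5.4593
  t7: +2.4834
  t8: +0.6637
  t9: +0.5242
  t10: +2.4718
  t11: +1.2076
  t12: +0.9395
  t13: +3.2770
  t14: +0.3042
  t15: +2.9745
  t16: +2.4436
  t17: +2.1497
  t18: +2.9688
  t19: +2.7600
  t20: +0.9505
  t21: +8.1792
  t22: +4.4566
  t23: +7.7783
  t24: +2.6332
  t25: +2.8245
  t26: +7.8109
  t27: +2.4707
Σ = +100.6677 → |volume| = 100.67

Directed edges: 81 total; 7 unmatched, e.g. (2.25,1.53,-3.9)→(1.57,-0.89,1.68) → open.

100.67 OPEN


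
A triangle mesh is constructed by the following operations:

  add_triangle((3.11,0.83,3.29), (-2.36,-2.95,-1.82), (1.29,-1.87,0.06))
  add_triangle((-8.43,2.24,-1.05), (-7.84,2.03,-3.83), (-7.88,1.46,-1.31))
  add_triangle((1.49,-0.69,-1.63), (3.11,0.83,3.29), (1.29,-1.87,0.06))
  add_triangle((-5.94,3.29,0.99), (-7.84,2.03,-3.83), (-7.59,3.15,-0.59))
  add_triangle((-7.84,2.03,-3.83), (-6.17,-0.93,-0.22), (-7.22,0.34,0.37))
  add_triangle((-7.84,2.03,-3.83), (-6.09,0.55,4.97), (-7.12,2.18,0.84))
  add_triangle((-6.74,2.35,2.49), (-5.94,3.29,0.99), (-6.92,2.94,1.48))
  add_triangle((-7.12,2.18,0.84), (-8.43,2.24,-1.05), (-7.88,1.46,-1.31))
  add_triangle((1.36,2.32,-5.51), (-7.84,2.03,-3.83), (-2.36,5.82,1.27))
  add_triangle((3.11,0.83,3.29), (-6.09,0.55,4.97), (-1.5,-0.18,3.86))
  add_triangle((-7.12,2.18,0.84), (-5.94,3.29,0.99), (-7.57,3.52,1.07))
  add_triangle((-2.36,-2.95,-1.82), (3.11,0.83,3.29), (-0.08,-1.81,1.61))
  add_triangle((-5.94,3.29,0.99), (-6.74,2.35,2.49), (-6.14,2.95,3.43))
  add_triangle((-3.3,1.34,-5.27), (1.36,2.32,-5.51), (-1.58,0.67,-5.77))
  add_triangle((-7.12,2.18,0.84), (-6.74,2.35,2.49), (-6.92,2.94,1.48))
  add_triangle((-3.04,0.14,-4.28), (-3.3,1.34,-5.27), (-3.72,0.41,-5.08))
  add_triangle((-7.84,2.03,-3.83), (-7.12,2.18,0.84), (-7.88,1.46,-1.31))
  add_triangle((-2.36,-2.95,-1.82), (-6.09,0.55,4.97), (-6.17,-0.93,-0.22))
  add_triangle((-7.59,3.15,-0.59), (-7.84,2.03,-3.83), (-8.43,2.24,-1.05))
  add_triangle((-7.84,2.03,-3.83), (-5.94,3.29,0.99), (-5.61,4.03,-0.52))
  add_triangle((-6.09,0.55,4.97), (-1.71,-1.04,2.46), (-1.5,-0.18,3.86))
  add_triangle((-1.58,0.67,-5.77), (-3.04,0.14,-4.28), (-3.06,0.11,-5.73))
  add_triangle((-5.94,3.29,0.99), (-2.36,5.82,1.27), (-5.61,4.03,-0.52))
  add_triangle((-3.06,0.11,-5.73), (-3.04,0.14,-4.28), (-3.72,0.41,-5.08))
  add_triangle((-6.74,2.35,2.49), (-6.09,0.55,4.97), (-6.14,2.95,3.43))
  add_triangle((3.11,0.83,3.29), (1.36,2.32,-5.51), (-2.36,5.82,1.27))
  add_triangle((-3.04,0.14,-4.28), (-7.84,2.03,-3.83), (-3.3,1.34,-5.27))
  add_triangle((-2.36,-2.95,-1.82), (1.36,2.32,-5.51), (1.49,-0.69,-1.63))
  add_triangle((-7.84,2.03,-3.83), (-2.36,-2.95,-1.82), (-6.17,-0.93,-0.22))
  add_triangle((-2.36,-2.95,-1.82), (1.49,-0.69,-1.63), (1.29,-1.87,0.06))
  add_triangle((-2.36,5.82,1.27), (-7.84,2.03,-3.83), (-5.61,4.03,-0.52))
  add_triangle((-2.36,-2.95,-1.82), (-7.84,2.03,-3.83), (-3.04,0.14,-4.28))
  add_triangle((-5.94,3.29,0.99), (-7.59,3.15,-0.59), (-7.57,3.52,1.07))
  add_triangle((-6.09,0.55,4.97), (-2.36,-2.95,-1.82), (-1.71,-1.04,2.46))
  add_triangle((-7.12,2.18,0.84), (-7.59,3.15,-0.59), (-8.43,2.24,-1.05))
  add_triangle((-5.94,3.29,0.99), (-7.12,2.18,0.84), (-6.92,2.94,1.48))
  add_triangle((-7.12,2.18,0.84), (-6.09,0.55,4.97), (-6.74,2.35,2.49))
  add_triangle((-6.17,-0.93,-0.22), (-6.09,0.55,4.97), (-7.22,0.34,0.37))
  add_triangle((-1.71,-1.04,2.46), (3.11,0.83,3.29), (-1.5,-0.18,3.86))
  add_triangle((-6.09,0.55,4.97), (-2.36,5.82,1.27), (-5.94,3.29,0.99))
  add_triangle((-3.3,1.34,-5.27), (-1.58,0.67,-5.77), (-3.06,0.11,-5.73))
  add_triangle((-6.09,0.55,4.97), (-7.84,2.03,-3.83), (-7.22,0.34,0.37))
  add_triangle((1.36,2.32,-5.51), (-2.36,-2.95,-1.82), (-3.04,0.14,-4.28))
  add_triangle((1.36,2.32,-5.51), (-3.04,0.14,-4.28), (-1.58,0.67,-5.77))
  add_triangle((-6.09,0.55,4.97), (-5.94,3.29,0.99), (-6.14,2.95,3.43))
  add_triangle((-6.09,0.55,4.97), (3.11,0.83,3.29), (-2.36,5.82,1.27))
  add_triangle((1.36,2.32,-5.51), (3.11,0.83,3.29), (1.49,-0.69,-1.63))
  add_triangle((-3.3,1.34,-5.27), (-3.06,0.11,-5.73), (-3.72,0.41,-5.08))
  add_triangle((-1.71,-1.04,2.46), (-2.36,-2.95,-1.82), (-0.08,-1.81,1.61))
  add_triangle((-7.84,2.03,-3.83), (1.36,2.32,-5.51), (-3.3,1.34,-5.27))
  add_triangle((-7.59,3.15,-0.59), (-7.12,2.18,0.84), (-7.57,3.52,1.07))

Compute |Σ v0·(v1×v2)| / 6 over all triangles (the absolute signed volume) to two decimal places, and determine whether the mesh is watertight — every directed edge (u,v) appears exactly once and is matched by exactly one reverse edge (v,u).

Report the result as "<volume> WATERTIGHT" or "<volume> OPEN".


321.24 OPEN

Per-triangle v0·(v1×v2)/6:
  t1: +2.3456
  t2: +2.5167
  t3: +2.9444
  t4: +1.1128
  t5: +7.2869
  t6: +9.2868
  t7: +0.7607
  t8: +1.4049
  t9: +50.4848
  t10: +4.8382
  t11: +0.1037
  t12: +1.4107
  t13: +2.6855
  t14: +5.0090
  t15: +1.4262
  t16: -0.1702
  t17: -4.3911
  t18: +11.2179
  t19: +4.5166
  t20: +8.0234
  t21: +2.8547
  t22: -0.4858
  t23: +7.3014
  t24: +0.1695
  t25: +4.5257
  t26: +27.0515
  t27: +4.8663
  t28: +7.2627
  t29: +15.2049
  t30: +2.8682
  t31: +6.9542
  t32: +12.4409
  t33: +1.0356
  t34: +7.9590
  t35: +2.6055
  t36: +0.8767
  t37: +4.0887
  t38: +6.6714
  t39: +2.1353
  t40: +20.1200
  t41: +2.0356
  t42: +10.6492
  t43: +9.6924
  t44: -2.0334
  t45: -4.9613
  t46: +33.9069
  t47: +7.1699
  t48: +1.0466
  t49: +3.2632
  t50: +8.8546
  t51: +2.2926
Σ = +321.2361 → |volume| = 321.24

Directed edges: 153 total; 3 unmatched, e.g. (3.11,0.83,3.29)→(-0.08,-1.81,1.61) → open.


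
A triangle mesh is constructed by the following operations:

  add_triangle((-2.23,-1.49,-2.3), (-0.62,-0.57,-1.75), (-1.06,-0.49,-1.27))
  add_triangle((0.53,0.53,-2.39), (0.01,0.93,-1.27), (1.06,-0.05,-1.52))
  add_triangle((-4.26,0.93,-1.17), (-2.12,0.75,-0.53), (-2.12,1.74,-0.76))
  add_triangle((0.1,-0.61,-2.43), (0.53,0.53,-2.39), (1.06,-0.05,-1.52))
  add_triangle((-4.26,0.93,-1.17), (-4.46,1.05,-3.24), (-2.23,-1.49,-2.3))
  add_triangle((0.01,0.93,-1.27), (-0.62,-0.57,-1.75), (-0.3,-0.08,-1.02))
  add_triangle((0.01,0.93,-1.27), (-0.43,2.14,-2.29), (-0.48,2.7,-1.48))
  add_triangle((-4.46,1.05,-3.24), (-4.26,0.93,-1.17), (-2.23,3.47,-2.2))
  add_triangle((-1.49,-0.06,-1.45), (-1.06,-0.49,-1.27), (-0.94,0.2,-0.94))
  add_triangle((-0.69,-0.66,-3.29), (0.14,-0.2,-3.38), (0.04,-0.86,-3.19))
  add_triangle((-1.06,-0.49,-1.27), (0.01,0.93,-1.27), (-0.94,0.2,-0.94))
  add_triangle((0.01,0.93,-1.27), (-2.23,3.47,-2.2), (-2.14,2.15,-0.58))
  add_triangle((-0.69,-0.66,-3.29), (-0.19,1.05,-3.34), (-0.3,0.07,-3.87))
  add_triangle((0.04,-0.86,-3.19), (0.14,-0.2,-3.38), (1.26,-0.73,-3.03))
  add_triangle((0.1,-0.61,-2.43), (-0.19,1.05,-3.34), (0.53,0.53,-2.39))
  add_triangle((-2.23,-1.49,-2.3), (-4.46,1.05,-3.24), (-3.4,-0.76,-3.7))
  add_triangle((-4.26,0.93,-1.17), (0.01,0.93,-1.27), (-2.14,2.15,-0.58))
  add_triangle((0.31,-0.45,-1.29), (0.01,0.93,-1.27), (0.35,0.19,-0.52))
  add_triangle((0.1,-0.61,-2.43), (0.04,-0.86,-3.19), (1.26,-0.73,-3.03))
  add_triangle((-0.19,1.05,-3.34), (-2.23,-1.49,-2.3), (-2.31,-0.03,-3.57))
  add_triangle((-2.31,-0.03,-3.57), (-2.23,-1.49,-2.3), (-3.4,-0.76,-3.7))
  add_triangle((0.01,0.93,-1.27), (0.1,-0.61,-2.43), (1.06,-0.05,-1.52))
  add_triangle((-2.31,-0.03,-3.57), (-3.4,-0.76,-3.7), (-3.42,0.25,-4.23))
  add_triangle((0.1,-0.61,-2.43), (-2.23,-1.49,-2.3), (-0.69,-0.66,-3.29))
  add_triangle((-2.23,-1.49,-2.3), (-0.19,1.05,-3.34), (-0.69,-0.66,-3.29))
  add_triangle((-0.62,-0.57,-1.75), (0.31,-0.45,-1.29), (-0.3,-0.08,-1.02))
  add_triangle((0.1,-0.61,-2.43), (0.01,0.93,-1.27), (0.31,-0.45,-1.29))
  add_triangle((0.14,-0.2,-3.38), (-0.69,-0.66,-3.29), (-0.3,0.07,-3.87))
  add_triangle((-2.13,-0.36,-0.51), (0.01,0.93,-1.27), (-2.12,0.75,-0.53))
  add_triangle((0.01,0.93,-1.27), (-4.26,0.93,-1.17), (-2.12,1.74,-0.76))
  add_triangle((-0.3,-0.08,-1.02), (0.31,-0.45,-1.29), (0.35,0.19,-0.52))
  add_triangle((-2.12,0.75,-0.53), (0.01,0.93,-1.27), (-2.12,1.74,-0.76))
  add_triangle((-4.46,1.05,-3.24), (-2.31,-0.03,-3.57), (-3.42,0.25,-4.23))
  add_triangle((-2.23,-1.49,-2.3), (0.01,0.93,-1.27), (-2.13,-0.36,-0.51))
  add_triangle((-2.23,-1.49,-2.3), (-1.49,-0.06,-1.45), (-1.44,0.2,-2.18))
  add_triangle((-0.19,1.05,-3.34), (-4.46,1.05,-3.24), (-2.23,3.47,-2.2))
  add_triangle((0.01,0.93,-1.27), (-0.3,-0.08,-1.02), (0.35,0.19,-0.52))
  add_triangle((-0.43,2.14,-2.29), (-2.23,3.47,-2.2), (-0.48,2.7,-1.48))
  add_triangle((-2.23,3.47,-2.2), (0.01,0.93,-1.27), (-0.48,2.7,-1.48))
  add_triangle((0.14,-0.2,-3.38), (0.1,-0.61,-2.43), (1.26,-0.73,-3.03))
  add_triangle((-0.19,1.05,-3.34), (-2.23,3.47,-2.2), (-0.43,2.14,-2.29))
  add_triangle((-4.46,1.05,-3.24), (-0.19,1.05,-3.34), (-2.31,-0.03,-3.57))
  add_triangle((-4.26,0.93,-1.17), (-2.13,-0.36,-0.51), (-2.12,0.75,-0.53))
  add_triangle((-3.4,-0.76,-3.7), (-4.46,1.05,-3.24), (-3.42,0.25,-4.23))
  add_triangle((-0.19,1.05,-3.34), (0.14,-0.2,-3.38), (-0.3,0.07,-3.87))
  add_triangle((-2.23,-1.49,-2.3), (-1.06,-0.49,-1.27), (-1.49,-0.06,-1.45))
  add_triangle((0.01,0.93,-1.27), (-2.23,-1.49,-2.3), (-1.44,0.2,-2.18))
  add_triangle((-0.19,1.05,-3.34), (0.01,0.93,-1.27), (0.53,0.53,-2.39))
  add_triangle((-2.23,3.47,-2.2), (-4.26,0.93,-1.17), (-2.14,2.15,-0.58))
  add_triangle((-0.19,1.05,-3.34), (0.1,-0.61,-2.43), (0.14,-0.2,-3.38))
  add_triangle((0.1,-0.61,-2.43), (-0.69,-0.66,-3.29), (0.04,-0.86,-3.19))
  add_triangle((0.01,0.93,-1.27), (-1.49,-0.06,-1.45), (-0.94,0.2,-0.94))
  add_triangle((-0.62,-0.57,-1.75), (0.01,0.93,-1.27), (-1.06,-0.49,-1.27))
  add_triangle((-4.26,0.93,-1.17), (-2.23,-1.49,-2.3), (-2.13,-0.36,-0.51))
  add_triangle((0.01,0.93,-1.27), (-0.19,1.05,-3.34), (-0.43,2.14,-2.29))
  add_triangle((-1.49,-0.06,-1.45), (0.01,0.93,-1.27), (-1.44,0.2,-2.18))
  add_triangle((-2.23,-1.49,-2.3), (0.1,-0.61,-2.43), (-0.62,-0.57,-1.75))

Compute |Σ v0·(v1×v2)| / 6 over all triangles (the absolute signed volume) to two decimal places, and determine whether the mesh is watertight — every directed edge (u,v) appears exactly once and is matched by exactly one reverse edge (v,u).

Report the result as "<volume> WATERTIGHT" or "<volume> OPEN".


Per-triangle v0·(v1×v2)/6:
  t1: -0.1003
  t2: +0.1448
  t3: +0.0836
  t4: +0.3985
  t5: +2.9197
  t6: +0.0098
  t7: +0.1051
  t8: +4.1820
  t9: -0.0169
  t10: +0.2883
  t11: -0.1742
  t12: -0.0232
  t13: +0.2456
  t14: +0.4576
  t15: +0.4800
  t16: +1.0536
  t17: -1.5258
  t18: +0.0900
  t19: -0.0261
  t20: +1.2491
  t21: +0.5585
  t22: -0.5102
  t23: +0.4671
  t24: +0.4613
  t25: +1.3604
  t26: -0.0570
  t27: +0.1278
  t28: +0.2598
  t29: -0.4932
  t30: +1.0365
  t31: -0.0569
  t32: -0.3693
  t33: +0.0362
  t34: -1.0848
  t35: +0.2791
  t36: +6.5761
  t37: -0.0730
  t38: +0.8042
  t39: -0.5754
  t40: -0.2982
  t41: +1.2003
  t42: +2.7795
  t43: +0.0459
  t44: +1.5171
  t45: +0.2682
  t46: -0.0685
  t47: +0.3146
  t48: +0.2069
  t49: +1.9132
  t50: -0.0867
  t51: -0.0259
  t52: +0.0698
  t53: -0.2288
  t54: +1.0937
  t55: +0.1536
  t56: +0.0978
  t57: -0.1327
Σ = +27.4082 → |volume| = 27.41

Directed edges: 171 total; 3 unmatched, e.g. (-0.62,-0.57,-1.75)→(0.31,-0.45,-1.29) → open.

27.41 OPEN


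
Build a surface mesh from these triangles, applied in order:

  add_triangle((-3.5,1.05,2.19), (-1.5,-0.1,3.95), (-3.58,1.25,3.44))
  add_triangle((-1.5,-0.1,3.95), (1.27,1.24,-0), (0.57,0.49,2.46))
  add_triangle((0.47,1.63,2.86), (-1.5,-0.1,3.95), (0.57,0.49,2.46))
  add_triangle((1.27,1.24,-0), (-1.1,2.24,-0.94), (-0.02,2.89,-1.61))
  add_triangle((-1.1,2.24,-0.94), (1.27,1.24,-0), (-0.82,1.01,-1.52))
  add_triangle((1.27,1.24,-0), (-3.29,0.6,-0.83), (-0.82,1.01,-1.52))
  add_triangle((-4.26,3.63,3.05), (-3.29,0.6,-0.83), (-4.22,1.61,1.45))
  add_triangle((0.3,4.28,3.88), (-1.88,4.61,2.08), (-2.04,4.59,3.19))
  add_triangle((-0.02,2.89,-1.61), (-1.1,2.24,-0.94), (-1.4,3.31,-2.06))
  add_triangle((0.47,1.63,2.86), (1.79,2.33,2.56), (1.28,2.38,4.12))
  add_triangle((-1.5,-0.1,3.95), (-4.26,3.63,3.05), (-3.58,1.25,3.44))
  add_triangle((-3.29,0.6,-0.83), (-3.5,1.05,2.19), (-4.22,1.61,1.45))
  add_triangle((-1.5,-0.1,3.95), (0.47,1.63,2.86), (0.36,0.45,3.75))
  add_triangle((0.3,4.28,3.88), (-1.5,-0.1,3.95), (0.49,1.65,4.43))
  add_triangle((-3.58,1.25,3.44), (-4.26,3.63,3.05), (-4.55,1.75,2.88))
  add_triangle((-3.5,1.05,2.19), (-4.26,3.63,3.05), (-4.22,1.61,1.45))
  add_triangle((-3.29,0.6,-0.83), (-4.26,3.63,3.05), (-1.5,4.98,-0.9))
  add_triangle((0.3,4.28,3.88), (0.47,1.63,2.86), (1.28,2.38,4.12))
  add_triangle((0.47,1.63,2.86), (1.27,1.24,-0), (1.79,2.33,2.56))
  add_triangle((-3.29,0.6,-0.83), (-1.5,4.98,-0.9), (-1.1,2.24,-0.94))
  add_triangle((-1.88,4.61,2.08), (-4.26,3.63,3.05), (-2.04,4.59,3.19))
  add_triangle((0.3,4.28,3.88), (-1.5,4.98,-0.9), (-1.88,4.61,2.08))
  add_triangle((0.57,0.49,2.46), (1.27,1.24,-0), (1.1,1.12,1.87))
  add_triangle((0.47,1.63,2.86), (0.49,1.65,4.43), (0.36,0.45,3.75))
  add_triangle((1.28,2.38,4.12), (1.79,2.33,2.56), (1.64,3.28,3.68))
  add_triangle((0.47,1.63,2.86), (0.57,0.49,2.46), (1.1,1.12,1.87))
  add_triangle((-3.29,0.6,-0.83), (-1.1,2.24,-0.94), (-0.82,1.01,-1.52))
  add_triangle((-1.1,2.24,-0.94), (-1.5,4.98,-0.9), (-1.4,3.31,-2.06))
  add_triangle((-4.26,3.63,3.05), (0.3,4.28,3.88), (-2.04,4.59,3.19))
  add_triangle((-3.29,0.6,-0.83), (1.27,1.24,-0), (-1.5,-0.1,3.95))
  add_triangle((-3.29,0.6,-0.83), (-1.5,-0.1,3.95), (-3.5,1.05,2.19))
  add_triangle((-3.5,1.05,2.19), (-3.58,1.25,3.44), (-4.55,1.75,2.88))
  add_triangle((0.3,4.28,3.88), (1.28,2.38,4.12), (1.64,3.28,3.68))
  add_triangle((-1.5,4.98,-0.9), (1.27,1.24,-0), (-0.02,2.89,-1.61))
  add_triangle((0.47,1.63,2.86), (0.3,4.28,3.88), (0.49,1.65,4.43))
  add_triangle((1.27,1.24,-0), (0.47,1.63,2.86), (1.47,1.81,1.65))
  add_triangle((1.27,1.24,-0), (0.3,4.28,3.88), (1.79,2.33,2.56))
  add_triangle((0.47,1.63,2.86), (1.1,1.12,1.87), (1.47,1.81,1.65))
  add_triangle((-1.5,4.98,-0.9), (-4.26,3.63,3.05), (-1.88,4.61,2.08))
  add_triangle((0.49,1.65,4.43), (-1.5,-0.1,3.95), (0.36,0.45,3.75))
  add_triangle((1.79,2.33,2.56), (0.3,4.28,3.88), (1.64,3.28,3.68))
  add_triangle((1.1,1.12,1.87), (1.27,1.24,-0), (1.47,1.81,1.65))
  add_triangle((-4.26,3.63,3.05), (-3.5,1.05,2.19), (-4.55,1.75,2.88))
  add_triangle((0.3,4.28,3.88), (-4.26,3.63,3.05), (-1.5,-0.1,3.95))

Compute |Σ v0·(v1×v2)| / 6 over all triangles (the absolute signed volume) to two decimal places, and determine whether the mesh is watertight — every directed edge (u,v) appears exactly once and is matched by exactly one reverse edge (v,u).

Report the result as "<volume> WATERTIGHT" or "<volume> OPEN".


64.99 OPEN

Per-triangle v0·(v1×v2)/6:
  t1: +0.6942
  t2: -0.7662
  t3: +1.1200
  t4: -0.5505
  t5: +0.7060
  t6: -0.9084
  t7: +2.0333
  t8: +2.0104
  t9: -0.3171
  t10: -0.2295
  t11: +2.8187
  t12: +0.8484
  t13: -1.4412
  t14: +4.2039
  t15: +1.8070
  t16: +1.7105
  t17: +11.4606
  t18: +0.5997
  t19: -0.2821
  t20: +1.1264
  t21: +2.2074
  t22: +5.7406
  t23: +0.0503
  t24: +0.0846
  t25: +0.4980
  t26: +0.3489
  t27: +1.1559
  t28: +0.3370
  t29: +2.7214
  t30: -3.4271
  t31: +1.6066
  t32: +0.2661
  t33: +1.4129
  t34: +1.6419
  t35: +0.3755
  t36: +0.1822
  t37: +1.6823
  t38: +0.2976
  t39: +6.1449
  t40: +1.2903
  t41: +0.3695
  t42: +0.1323
  t43: -0.0411
  t44: +13.2685
Σ = +64.9906 → |volume| = 64.99

Directed edges: 132 total; 6 unmatched, e.g. (-1.4,3.31,-2.06)→(-0.02,2.89,-1.61) → open.


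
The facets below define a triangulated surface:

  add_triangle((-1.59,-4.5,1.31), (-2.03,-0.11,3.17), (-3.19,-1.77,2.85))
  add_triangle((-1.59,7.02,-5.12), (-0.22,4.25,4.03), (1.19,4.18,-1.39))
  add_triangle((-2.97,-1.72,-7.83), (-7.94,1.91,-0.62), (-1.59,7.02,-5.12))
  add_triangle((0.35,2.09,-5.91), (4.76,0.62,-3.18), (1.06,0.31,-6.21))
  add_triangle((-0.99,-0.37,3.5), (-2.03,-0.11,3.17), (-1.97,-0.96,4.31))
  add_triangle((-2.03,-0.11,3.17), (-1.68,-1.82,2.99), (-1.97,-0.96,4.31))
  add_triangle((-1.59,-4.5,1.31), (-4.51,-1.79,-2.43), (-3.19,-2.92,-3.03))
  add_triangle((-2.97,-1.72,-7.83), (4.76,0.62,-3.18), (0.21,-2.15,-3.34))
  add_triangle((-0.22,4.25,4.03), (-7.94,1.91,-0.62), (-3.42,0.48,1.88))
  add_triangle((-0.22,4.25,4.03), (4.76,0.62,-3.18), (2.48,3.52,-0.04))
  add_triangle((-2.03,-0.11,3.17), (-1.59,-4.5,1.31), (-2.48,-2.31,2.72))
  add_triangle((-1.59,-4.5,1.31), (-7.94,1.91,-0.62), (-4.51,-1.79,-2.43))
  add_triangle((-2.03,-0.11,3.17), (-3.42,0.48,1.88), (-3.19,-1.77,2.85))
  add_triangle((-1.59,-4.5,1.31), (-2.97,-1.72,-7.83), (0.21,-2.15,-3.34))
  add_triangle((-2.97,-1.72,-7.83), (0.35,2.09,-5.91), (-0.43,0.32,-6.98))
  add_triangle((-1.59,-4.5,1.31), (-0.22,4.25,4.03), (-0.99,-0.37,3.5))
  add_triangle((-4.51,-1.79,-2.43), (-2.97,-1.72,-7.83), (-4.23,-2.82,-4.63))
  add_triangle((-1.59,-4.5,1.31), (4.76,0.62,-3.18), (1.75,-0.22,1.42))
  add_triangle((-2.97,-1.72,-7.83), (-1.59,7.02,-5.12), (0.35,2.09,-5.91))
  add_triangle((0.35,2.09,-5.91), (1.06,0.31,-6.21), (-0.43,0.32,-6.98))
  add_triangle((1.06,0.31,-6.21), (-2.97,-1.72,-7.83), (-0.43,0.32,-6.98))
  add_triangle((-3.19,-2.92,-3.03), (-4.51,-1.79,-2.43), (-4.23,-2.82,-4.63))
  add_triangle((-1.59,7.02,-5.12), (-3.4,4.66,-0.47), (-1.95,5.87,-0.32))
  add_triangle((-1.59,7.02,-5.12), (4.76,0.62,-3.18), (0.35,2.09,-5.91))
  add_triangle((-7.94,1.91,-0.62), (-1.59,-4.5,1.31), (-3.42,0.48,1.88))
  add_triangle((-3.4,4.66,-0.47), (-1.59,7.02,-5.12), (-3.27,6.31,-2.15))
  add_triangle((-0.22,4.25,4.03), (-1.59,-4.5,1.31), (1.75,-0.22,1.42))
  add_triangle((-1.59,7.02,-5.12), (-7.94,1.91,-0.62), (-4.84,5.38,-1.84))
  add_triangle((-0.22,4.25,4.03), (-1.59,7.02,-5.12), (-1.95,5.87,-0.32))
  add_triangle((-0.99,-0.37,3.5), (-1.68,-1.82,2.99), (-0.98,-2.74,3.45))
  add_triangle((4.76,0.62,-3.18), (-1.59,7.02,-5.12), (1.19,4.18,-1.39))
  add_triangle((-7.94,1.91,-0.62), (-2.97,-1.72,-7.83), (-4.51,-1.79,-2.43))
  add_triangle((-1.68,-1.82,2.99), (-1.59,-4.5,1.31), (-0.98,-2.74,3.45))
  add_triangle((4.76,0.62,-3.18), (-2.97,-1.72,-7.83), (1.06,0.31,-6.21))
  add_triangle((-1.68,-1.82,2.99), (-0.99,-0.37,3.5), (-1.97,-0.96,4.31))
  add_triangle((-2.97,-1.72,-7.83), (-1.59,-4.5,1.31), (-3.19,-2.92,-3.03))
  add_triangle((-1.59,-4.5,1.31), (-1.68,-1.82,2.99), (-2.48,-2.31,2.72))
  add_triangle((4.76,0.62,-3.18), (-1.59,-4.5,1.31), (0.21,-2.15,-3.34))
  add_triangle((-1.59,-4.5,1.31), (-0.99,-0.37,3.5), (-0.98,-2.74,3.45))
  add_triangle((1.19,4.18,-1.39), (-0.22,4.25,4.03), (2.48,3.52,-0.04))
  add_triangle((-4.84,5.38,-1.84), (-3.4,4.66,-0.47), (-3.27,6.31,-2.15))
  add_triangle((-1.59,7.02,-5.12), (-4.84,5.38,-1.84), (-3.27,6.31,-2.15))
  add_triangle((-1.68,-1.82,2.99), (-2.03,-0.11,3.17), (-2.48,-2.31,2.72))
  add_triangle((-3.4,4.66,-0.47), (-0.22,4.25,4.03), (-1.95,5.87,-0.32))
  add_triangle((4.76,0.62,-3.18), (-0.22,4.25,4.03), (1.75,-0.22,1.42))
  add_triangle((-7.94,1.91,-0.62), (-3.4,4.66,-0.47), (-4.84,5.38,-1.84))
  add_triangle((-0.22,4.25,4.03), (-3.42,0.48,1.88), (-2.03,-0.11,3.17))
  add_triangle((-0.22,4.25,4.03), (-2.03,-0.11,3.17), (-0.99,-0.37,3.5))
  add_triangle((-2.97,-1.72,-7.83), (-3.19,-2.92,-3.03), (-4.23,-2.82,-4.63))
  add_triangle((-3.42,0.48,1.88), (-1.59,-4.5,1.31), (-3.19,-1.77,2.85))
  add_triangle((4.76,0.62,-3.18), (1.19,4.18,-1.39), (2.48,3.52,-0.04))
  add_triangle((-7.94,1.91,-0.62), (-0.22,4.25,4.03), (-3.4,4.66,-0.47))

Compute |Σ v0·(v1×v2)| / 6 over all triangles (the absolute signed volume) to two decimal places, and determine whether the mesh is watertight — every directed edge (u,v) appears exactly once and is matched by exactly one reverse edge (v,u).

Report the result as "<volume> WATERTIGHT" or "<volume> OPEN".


458.46 WATERTIGHT

Per-triangle v0·(v1×v2)/6:
  t1: +2.5492
  t2: +16.3832
  t3: +82.8335
  t4: +8.1492
  t5: +0.4321
  t6: +0.6159
  t7: +6.5068
  t8: +13.5685
  t9: +13.7604
  t10: +4.3603
  t11: -0.8580
  t12: +18.8814
  t13: +2.3498
  t14: +13.0849
  t15: +3.5372
  t16: -0.9858
  t17: +4.3872
  t18: +8.7297
  t19: +25.9903
  t20: +3.0317
  t21: +3.4157
  t22: +1.7979
  t23: +8.7400
  t24: +22.5174
  t25: +13.2220
  t26: -0.4187
  t27: +8.9712
  t28: +15.0285
  t29: +8.6176
  t30: +1.1523
  t31: +16.3294
  t32: +22.2126
  t33: +2.0408
  t34: +7.1576
  t35: +0.4133
  t36: +6.6106
  t37: +1.4776
  t38: +11.3252
  t39: -1.6791
  t40: +6.7306
  t41: +2.4193
  t42: +5.9019
  t43: +0.9441
  t44: +7.4696
  t45: +10.1684
  t46: +6.2928
  t47: +5.8198
  t48: +3.2122
  t49: +2.4765
  t50: +2.4007
  t51: +6.6718
  t52: +21.7133
Σ = +458.4603 → |volume| = 458.46

Directed edges: 156 total, each appears once with its reverse present → watertight.
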